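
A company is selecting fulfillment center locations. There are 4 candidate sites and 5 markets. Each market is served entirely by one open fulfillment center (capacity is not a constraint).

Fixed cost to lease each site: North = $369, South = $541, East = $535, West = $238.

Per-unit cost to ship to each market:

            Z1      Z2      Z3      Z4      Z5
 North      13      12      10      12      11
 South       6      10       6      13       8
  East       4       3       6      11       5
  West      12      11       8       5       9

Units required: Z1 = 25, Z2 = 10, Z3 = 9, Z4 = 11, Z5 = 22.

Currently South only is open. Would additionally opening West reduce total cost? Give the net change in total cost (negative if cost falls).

No — net change +150 (cost rises by 150).

Current service cost with {South}: 623.
Adding West: each market re-picks its cheapest; new service cost 535, saving 88.
Extra fixed cost: 238. Net change = 238 − 88 = 150.
(Totals: 1164 → 1314.)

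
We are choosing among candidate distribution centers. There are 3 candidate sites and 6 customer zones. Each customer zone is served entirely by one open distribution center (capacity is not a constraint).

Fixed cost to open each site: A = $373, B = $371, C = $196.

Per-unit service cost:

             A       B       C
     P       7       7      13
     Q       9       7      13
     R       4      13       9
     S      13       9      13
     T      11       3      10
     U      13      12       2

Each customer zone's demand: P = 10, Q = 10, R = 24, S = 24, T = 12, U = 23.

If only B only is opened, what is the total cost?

Each customer zone is assigned to its cheapest site among the open ones.
{B}: P→B 7·10=70, Q→B 7·10=70, R→B 13·24=312, S→B 9·24=216, T→B 3·12=36, U→B 12·23=276. Service 980; fixed 371; total 1351.

Total cost: 1351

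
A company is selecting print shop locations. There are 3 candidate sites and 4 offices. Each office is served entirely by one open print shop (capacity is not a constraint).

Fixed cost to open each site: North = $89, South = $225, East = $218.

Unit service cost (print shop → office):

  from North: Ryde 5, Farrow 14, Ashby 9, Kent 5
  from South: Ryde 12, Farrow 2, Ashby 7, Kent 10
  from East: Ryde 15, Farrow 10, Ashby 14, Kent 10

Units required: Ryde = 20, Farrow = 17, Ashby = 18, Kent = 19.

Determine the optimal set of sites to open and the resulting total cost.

For any fixed open set, each office goes to its cheapest open site; total = fixed + service.
{North, South}: Ryde→North 5·20=100, Farrow→South 2·17=34, Ashby→South 7·18=126, Kent→North 5·19=95. Service 355; fixed 314; total 669.
{North}: service 595 + fixed 89 = 684
{South}: service 590 + fixed 225 = 815
{North, South, East}: Ryde→North 5·20=100, Farrow→South 2·17=34, Ashby→South 7·18=126, Kent→North 5·19=95. Service 355; fixed 532; total 887.
No other subset beats 669.

Open North and South; minimum total cost 669.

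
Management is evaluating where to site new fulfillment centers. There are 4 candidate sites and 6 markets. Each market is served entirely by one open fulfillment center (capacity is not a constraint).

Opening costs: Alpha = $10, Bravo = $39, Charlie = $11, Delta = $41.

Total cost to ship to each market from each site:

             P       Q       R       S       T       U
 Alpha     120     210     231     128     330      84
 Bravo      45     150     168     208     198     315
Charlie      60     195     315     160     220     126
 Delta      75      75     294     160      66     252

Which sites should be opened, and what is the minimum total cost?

For any fixed open set, each market goes to its cheapest open site; total = fixed + service.
{Alpha, Bravo, Delta}: P→Bravo 45, Q→Delta 75, R→Bravo 168, S→Alpha 128, T→Delta 66, U→Alpha 84. Service 566; fixed 90; total 656.
{Alpha, Bravo, Charlie, Delta}: service 566 + fixed 101 = 667
{Alpha, Charlie, Delta}: P→Charlie 60, Q→Delta 75, R→Alpha 231, S→Alpha 128, T→Delta 66, U→Alpha 84. Service 644; fixed 62; total 706.
{Alpha}: P→Alpha 120, Q→Alpha 210, R→Alpha 231, S→Alpha 128, T→Alpha 330, U→Alpha 84. Service 1103; fixed 10; total 1113.
No other subset beats 656.

Open Alpha, Bravo and Delta; minimum total cost 656.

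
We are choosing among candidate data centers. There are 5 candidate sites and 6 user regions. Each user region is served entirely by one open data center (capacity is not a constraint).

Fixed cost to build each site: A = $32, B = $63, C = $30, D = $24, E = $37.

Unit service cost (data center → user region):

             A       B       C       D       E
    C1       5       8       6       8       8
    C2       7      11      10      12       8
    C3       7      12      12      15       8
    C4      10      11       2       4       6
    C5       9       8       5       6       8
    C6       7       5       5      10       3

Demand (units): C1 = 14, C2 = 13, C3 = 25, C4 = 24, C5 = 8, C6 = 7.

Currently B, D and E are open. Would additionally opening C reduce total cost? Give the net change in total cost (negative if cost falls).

Current service cost with {B, D, E}: 581.
Adding C: each user region re-picks its cheapest; new service cost 497, saving 84.
Extra fixed cost: 30. Net change = 30 − 84 = -54.
(Totals: 705 → 651.)

Yes — net change −54 (cost falls by 54).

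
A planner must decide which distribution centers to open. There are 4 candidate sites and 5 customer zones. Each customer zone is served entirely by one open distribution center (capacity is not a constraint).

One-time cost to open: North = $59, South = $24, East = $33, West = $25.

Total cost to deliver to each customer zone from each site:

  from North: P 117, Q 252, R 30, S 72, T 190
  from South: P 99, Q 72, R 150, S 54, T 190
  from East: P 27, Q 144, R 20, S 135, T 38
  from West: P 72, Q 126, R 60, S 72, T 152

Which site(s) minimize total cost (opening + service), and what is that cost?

Open South and East; minimum total cost 268.

For any fixed open set, each customer zone goes to its cheapest open site; total = fixed + service.
{South, East}: P→East 27, Q→South 72, R→East 20, S→South 54, T→East 38. Service 211; fixed 57; total 268.
{South, East, West}: service 211 + fixed 82 = 293
{North, South, East}: P→East 27, Q→South 72, R→East 20, S→South 54, T→East 38. Service 211; fixed 116; total 327.
{North, South, East, West}: service 211 + fixed 141 = 352
No other subset beats 268.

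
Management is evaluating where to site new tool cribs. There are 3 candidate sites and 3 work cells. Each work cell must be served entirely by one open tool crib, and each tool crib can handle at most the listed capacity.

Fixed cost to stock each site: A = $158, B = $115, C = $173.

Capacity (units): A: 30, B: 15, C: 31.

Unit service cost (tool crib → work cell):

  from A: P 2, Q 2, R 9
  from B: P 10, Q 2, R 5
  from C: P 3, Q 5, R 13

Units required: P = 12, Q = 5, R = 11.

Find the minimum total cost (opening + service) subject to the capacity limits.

Minimum total cost: 291

Open {A}: P→A 2·12=24, Q→A 2·5=10, R→A 9·11=99.
Loads: A carries 28/30. Service 133; fixed 158; total 291.
Next best feasible plan costs 362.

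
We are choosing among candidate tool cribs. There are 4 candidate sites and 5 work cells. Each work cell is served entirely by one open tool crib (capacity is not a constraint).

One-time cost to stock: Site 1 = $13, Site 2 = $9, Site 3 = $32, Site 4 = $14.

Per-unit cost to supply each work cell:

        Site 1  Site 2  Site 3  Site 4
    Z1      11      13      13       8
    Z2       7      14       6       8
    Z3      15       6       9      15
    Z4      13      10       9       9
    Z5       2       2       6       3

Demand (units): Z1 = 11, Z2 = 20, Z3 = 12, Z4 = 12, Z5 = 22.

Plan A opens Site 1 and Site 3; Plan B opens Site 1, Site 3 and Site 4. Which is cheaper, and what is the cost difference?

Plan A: {Site 1, Site 3}: Z1→Site 1 11·11=121, Z2→Site 3 6·20=120, Z3→Site 3 9·12=108, Z4→Site 3 9·12=108, Z5→Site 1 2·22=44. Service 501; fixed 45; total 546.
Plan B: {Site 1, Site 3, Site 4}: Z1→Site 4 8·11=88, Z2→Site 3 6·20=120, Z3→Site 3 9·12=108, Z4→Site 3 9·12=108, Z5→Site 1 2·22=44. Service 468; fixed 59; total 527.
Difference: |546 − 527| = 19.

Plan B is cheaper by 19.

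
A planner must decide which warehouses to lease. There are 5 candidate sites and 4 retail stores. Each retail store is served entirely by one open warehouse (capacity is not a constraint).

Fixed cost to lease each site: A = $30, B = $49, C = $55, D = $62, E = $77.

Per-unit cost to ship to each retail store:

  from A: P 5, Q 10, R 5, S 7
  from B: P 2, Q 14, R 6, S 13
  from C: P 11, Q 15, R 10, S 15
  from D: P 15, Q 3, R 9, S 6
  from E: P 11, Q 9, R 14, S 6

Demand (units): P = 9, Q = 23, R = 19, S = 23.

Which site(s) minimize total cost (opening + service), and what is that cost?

For any fixed open set, each retail store goes to its cheapest open site; total = fixed + service.
{A, D}: P→A 5·9=45, Q→D 3·23=69, R→A 5·19=95, S→D 6·23=138. Service 347; fixed 92; total 439.
{B, D}: service 339 + fixed 111 = 450
{A, B, D}: P→B 2·9=18, Q→D 3·23=69, R→A 5·19=95, S→D 6·23=138. Service 320; fixed 141; total 461.
{A, B, C, D, E}: P→B 2·9=18, Q→D 3·23=69, R→A 5·19=95, S→D 6·23=138. Service 320; fixed 273; total 593.
No other subset beats 439.

Open A and D; minimum total cost 439.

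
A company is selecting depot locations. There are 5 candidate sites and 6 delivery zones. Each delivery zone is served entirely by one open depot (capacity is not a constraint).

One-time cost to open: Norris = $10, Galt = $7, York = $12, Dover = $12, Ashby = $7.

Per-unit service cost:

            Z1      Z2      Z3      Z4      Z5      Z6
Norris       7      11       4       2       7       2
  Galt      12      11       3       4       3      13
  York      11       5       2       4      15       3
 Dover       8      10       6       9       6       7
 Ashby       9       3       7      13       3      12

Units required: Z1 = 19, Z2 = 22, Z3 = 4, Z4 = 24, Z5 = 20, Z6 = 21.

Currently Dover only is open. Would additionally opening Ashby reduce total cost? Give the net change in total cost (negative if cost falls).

Yes — net change −207 (cost falls by 207).

Current service cost with {Dover}: 879.
Adding Ashby: each delivery zone re-picks its cheapest; new service cost 665, saving 214.
Extra fixed cost: 7. Net change = 7 − 214 = -207.
(Totals: 891 → 684.)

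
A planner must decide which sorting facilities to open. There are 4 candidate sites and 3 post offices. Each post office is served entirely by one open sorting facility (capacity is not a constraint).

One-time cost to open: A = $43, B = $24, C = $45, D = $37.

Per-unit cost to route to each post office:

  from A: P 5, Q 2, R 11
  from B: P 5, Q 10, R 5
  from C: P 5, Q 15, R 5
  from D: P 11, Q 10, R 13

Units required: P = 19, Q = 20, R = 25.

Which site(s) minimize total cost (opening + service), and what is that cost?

For any fixed open set, each post office goes to its cheapest open site; total = fixed + service.
{A, B}: P→A 5·19=95, Q→A 2·20=40, R→B 5·25=125. Service 260; fixed 67; total 327.
{A, C}: service 260 + fixed 88 = 348
{A, B, D}: service 260 + fixed 104 = 364
{A, B, C, D}: P→A 5·19=95, Q→A 2·20=40, R→B 5·25=125. Service 260; fixed 149; total 409.
No other subset beats 327.

Open A and B; minimum total cost 327.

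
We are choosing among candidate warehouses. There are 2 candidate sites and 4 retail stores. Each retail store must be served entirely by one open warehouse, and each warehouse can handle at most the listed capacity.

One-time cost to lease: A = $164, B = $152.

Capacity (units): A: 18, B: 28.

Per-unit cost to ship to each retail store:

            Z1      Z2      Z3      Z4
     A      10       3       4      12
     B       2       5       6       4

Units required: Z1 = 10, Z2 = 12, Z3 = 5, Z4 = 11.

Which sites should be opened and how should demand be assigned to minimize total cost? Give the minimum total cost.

Minimum total cost: 436

Open {A, B}: Z1→B 2·10=20, Z2→A 3·12=36, Z3→A 4·5=20, Z4→B 4·11=44.
Loads: A carries 17/18, B carries 21/28. Service 120; fixed 316; total 436.
Next best feasible plan costs 446.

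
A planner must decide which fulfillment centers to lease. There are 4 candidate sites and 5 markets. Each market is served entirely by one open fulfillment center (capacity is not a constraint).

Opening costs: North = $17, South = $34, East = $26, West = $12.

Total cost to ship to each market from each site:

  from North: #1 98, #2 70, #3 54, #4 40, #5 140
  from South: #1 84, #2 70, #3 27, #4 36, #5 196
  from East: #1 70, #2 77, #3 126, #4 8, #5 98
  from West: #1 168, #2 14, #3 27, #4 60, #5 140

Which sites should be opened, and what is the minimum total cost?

Open East and West; minimum total cost 255.

For any fixed open set, each market goes to its cheapest open site; total = fixed + service.
{East, West}: #1→East 70, #2→West 14, #3→West 27, #4→East 8, #5→East 98. Service 217; fixed 38; total 255.
{North, East, West}: service 217 + fixed 55 = 272
{South, East, West}: #1→East 70, #2→West 14, #3→South 27, #4→East 8, #5→East 98. Service 217; fixed 72; total 289.
{North, South, East, West}: service 217 + fixed 89 = 306
(All 15 nonempty subsets were checked; East and West is lowest.)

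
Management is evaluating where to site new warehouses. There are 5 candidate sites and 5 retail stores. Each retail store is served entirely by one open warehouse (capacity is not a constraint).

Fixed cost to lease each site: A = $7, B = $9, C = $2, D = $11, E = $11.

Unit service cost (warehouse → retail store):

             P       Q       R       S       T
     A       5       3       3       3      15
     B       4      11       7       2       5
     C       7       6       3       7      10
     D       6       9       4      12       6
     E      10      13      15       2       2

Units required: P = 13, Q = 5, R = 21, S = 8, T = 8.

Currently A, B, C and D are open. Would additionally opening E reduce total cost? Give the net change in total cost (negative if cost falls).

Yes — net change −13 (cost falls by 13).

Current service cost with {A, B, C, D}: 186.
Adding E: each retail store re-picks its cheapest; new service cost 162, saving 24.
Extra fixed cost: 11. Net change = 11 − 24 = -13.
(Totals: 215 → 202.)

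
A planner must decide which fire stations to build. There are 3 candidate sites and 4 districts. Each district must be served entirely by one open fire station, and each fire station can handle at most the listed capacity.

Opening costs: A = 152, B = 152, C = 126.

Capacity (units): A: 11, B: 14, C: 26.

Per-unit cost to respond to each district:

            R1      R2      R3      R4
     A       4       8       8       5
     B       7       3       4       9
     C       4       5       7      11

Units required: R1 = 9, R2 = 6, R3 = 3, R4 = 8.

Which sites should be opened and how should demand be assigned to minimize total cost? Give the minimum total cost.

Open {C}: R1→C 4·9=36, R2→C 5·6=30, R3→C 7·3=21, R4→C 11·8=88.
Loads: C carries 26/26. Service 175; fixed 126; total 301.
Next best feasible plan costs 405.

Minimum total cost: 301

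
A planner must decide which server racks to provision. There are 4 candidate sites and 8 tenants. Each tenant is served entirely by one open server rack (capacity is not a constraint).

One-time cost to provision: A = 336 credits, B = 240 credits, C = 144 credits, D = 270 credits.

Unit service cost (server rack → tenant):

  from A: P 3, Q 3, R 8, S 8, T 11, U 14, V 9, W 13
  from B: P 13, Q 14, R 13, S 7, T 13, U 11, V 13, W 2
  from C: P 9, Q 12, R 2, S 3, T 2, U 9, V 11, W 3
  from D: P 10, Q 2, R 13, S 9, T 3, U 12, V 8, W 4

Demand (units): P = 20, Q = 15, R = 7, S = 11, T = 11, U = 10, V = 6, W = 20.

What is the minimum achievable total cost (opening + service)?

Minimum total cost: 789

For any fixed open set, each tenant goes to its cheapest open site; total = fixed + service.
{C}: P→C 9·20=180, Q→C 12·15=180, R→C 2·7=14, S→C 3·11=33, T→C 2·11=22, U→C 9·10=90, V→C 11·6=66, W→C 3·20=60. Service 645; fixed 144; total 789.
{A, C}: service 378 + fixed 480 = 858
{C, D}: service 477 + fixed 414 = 891
{A, B, C, D}: P→A 3·20=60, Q→D 2·15=30, R→C 2·7=14, S→C 3·11=33, T→C 2·11=22, U→C 9·10=90, V→D 8·6=48, W→B 2·20=40. Service 337; fixed 990; total 1327.
No other subset beats 789.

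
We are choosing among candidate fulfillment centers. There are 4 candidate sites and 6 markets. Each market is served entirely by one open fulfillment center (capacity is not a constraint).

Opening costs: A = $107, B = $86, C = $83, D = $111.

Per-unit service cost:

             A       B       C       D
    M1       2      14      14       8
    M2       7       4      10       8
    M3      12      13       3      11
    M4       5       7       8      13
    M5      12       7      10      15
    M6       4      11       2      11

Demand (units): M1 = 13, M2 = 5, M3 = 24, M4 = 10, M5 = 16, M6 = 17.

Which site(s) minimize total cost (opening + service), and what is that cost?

Open A and C; minimum total cost 567.

For any fixed open set, each market goes to its cheapest open site; total = fixed + service.
{A, C}: M1→A 2·13=26, M2→A 7·5=35, M3→C 3·24=72, M4→A 5·10=50, M5→C 10·16=160, M6→C 2·17=34. Service 377; fixed 190; total 567.
{A, B, C}: service 314 + fixed 276 = 590
{B, C}: service 490 + fixed 169 = 659
{A, B, C, D}: service 314 + fixed 387 = 701
No other subset beats 567.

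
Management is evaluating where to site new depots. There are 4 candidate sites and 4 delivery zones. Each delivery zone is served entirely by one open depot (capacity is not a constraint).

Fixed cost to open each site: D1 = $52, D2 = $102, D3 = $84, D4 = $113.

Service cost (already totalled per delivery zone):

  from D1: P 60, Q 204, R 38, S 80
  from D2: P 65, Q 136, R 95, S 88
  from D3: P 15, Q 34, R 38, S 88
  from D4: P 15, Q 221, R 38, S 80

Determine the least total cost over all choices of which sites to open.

For any fixed open set, each delivery zone goes to its cheapest open site; total = fixed + service.
{D3}: P→D3 15, Q→D3 34, R→D3 38, S→D3 88. Service 175; fixed 84; total 259.
{D1, D3}: P→D3 15, Q→D3 34, R→D1 38, S→D1 80. Service 167; fixed 136; total 303.
{D2, D3}: P→D3 15, Q→D3 34, R→D3 38, S→D2 88. Service 175; fixed 186; total 361.
{D1, D2, D3, D4}: service 167 + fixed 351 = 518
(All 15 nonempty subsets were checked; D3 only is lowest.)

Minimum total cost: 259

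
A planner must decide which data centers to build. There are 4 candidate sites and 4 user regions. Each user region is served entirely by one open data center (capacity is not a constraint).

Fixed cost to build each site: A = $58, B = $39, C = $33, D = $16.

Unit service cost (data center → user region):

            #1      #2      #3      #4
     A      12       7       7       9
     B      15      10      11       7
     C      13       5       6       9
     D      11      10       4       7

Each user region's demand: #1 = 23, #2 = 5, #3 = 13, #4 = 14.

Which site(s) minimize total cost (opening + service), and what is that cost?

For any fixed open set, each user region goes to its cheapest open site; total = fixed + service.
{D}: #1→D 11·23=253, #2→D 10·5=50, #3→D 4·13=52, #4→D 7·14=98. Service 453; fixed 16; total 469.
{C, D}: #1→D 11·23=253, #2→C 5·5=25, #3→D 4·13=52, #4→D 7·14=98. Service 428; fixed 49; total 477.
{B, D}: #1→D 11·23=253, #2→B 10·5=50, #3→D 4·13=52, #4→B 7·14=98. Service 453; fixed 55; total 508.
{A, B, C, D}: #1→D 11·23=253, #2→C 5·5=25, #3→D 4·13=52, #4→B 7·14=98. Service 428; fixed 146; total 574.
No other subset beats 469.

Open D only; minimum total cost 469.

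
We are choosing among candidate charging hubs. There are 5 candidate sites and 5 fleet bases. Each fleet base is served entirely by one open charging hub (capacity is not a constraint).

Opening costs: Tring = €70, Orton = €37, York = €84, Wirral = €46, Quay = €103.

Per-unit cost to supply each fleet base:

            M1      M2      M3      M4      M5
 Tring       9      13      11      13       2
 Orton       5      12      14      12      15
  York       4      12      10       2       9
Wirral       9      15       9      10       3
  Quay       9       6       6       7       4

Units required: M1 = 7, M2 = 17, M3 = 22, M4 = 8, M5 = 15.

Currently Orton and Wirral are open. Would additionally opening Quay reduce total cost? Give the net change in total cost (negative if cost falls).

Yes — net change −89 (cost falls by 89).

Current service cost with {Orton, Wirral}: 562.
Adding Quay: each fleet base re-picks its cheapest; new service cost 370, saving 192.
Extra fixed cost: 103. Net change = 103 − 192 = -89.
(Totals: 645 → 556.)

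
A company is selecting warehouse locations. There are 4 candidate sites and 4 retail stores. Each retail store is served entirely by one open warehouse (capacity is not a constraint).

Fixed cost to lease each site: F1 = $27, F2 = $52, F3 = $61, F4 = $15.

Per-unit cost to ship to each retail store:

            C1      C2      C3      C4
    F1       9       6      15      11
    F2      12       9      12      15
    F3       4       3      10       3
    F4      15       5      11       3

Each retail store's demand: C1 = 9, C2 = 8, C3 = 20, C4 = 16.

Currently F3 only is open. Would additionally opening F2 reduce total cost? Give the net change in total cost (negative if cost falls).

Current service cost with {F3}: 308.
Adding F2: each retail store re-picks its cheapest; new service cost 308, saving 0.
Extra fixed cost: 52. Net change = 52 − 0 = 52.
(Totals: 369 → 421.)

No — net change +52 (cost rises by 52).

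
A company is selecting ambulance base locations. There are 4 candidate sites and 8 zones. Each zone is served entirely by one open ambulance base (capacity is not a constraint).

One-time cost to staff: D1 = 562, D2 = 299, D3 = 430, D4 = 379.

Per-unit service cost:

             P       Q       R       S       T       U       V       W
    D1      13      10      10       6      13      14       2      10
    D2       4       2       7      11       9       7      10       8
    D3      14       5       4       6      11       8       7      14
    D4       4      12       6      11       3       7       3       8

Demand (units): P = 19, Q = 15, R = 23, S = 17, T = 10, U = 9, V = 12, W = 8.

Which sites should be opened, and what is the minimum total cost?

Open D2 only; minimum total cost 1090.

For any fixed open set, each zone goes to its cheapest open site; total = fixed + service.
{D2}: P→D2 4·19=76, Q→D2 2·15=30, R→D2 7·23=161, S→D2 11·17=187, T→D2 9·10=90, U→D2 7·9=63, V→D2 10·12=120, W→D2 8·8=64. Service 791; fixed 299; total 1090.
{D4}: service 774 + fixed 379 = 1153
{D2, D4}: service 624 + fixed 678 = 1302
{D1, D2, D3, D4}: service 481 + fixed 1670 = 2151
No other subset beats 1090.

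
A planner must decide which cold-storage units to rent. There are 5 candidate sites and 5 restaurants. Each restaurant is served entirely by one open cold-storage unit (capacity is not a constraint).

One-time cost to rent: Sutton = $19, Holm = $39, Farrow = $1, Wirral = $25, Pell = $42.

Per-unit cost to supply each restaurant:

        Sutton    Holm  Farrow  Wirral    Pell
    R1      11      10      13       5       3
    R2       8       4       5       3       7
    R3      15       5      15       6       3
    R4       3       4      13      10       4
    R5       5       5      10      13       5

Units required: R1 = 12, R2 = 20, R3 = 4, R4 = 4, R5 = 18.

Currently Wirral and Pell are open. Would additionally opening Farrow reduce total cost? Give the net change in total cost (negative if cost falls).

No — net change +1 (cost rises by 1).

Current service cost with {Wirral, Pell}: 214.
Adding Farrow: each restaurant re-picks its cheapest; new service cost 214, saving 0.
Extra fixed cost: 1. Net change = 1 − 0 = 1.
(Totals: 281 → 282.)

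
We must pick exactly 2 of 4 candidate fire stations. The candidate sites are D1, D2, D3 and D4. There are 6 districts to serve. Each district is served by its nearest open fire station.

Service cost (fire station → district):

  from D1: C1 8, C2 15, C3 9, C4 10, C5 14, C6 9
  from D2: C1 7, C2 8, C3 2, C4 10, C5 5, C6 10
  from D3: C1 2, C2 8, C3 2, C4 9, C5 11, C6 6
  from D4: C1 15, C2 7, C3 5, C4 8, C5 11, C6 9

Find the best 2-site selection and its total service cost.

With exactly 2 open, each district uses its cheapest among the chosen.
{D2, D3}: C1→D3 2, C2→D2 8, C3→D2 2, C4→D3 9, C5→D2 5, C6→D3 6. Service cost 32.
{D3, D4}: service cost 36
{D1, D3}: service cost 38
Among all 6 size-2 choices, {D2, D3} is lowest.

Choose D2 and D3; total service cost 32.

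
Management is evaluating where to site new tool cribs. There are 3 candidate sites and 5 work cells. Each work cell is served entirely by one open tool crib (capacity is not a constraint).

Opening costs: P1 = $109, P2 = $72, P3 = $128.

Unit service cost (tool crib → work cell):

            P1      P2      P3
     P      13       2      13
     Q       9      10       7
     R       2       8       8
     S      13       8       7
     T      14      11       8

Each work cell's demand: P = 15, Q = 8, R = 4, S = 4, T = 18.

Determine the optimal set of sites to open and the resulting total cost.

For any fixed open set, each work cell goes to its cheapest open site; total = fixed + service.
{P2}: P→P2 2·15=30, Q→P2 10·8=80, R→P2 8·4=32, S→P2 8·4=32, T→P2 11·18=198. Service 372; fixed 72; total 444.
{P2, P3}: P→P2 2·15=30, Q→P3 7·8=56, R→P2 8·4=32, S→P3 7·4=28, T→P3 8·18=144. Service 290; fixed 200; total 490.
{P1, P2}: service 340 + fixed 181 = 521
{P1, P2, P3}: P→P2 2·15=30, Q→P3 7·8=56, R→P1 2·4=8, S→P3 7·4=28, T→P3 8·18=144. Service 266; fixed 309; total 575.
No other subset beats 444.

Open P2 only; minimum total cost 444.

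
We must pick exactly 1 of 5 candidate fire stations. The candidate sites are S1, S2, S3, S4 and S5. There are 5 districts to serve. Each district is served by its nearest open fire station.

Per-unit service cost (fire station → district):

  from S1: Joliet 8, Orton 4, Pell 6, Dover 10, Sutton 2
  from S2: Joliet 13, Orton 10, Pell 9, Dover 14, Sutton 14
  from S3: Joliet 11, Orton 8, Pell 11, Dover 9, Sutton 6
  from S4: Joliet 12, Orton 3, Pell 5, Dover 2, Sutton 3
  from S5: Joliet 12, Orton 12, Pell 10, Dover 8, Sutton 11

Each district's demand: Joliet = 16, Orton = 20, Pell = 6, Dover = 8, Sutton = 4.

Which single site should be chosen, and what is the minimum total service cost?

With exactly 1 open, each district uses its cheapest among the chosen.
{S4}: Joliet→S4 12·16=192, Orton→S4 3·20=60, Pell→S4 5·6=30, Dover→S4 2·8=16, Sutton→S4 3·4=12. Service cost 310.
{S1}: service cost 332
{S3}: service cost 498
Among all 5 size-1 choices, {S4} is lowest.

Choose S4 only; total service cost 310.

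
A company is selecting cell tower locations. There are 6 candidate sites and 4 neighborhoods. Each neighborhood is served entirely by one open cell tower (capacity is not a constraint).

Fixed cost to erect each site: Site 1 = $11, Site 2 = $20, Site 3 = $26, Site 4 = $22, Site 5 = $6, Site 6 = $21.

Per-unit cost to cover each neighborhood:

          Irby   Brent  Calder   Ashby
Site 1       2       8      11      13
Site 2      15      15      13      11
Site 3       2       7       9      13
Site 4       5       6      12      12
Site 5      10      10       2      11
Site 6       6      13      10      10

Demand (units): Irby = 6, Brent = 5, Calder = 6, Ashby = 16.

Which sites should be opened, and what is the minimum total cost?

For any fixed open set, each neighborhood goes to its cheapest open site; total = fixed + service.
{Site 1, Site 5}: Irby→Site 1 2·6=12, Brent→Site 1 8·5=40, Calder→Site 5 2·6=12, Ashby→Site 5 11·16=176. Service 240; fixed 17; total 257.
{Site 1, Site 5, Site 6}: Irby→Site 1 2·6=12, Brent→Site 1 8·5=40, Calder→Site 5 2·6=12, Ashby→Site 6 10·16=160. Service 224; fixed 38; total 262.
{Site 3, Site 5}: service 235 + fixed 32 = 267
{Site 1, Site 2, Site 3, Site 4, Site 5, Site 6}: service 214 + fixed 106 = 320
No other subset beats 257.

Open Site 1 and Site 5; minimum total cost 257.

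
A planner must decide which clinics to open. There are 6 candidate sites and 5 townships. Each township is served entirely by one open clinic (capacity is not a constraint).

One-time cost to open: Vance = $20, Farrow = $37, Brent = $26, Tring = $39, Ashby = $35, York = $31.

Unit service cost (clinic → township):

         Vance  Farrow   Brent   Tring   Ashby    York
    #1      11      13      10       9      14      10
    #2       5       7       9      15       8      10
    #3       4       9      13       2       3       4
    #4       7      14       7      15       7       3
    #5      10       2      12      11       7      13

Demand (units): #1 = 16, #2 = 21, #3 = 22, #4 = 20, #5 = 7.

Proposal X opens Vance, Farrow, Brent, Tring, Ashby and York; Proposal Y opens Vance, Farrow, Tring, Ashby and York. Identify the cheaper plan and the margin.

Proposal X: {Vance, Farrow, Brent, Tring, Ashby, York}: #1→Tring 9·16=144, #2→Vance 5·21=105, #3→Tring 2·22=44, #4→York 3·20=60, #5→Farrow 2·7=14. Service 367; fixed 188; total 555.
Proposal Y: {Vance, Farrow, Tring, Ashby, York}: #1→Tring 9·16=144, #2→Vance 5·21=105, #3→Tring 2·22=44, #4→York 3·20=60, #5→Farrow 2·7=14. Service 367; fixed 162; total 529.
Difference: |555 − 529| = 26.

Proposal Y is cheaper by 26.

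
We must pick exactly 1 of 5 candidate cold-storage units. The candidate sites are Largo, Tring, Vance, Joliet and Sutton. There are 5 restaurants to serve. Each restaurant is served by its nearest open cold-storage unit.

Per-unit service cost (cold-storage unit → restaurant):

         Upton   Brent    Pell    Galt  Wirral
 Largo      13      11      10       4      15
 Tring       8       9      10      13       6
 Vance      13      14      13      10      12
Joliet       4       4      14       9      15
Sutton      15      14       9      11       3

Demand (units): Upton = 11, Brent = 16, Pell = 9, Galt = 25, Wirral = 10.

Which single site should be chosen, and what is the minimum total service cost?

With exactly 1 open, each restaurant uses its cheapest among the chosen.
{Joliet}: Upton→Joliet 4·11=44, Brent→Joliet 4·16=64, Pell→Joliet 14·9=126, Galt→Joliet 9·25=225, Wirral→Joliet 15·10=150. Service cost 609.
{Largo}: service cost 659
{Tring}: service cost 707
Among all 5 size-1 choices, {Joliet} is lowest.

Choose Joliet only; total service cost 609.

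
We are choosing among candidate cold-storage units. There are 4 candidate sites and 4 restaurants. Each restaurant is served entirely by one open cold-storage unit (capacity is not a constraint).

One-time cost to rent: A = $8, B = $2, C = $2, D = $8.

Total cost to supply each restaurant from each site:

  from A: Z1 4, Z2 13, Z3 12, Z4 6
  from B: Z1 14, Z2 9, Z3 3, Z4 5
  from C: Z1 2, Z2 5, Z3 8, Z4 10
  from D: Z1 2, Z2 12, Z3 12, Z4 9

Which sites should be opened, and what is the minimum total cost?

Open B and C; minimum total cost 19.

For any fixed open set, each restaurant goes to its cheapest open site; total = fixed + service.
{B, C}: Z1→C 2, Z2→C 5, Z3→B 3, Z4→B 5. Service 15; fixed 4; total 19.
{A, B, C}: service 15 + fixed 12 = 27
{B, C, D}: Z1→C 2, Z2→C 5, Z3→B 3, Z4→B 5. Service 15; fixed 12; total 27.
{A, B, C, D}: Z1→C 2, Z2→C 5, Z3→B 3, Z4→B 5. Service 15; fixed 20; total 35.
(All 15 nonempty subsets were checked; B and C is lowest.)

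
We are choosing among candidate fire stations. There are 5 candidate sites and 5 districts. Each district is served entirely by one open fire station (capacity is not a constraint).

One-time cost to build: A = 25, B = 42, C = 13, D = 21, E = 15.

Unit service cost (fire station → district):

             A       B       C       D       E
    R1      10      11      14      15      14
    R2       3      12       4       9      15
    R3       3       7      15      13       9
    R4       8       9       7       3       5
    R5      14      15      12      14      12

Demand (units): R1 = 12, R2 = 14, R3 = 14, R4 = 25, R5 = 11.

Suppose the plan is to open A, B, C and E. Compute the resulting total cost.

Total cost: 556

Each district is assigned to its cheapest site among the open ones.
{A, B, C, E}: R1→A 10·12=120, R2→A 3·14=42, R3→A 3·14=42, R4→E 5·25=125, R5→C 12·11=132. Service 461; fixed 95; total 556.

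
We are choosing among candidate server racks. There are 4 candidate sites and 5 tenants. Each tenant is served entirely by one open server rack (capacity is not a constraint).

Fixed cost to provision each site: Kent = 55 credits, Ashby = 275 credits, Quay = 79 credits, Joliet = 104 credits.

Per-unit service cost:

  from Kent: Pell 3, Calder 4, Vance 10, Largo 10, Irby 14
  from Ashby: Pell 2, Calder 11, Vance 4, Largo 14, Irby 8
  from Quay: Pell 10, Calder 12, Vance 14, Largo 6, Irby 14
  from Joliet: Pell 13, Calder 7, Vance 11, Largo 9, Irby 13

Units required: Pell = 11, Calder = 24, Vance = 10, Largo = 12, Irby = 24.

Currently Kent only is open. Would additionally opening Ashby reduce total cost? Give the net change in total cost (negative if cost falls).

Current service cost with {Kent}: 685.
Adding Ashby: each tenant re-picks its cheapest; new service cost 470, saving 215.
Extra fixed cost: 275. Net change = 275 − 215 = 60.
(Totals: 740 → 800.)

No — net change +60 (cost rises by 60).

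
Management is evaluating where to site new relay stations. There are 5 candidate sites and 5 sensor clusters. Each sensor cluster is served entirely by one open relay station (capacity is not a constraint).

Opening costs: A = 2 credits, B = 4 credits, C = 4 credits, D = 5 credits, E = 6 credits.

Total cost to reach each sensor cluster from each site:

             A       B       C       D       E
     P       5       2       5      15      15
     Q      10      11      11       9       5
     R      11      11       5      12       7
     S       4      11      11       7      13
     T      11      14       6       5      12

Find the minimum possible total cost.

For any fixed open set, each sensor cluster goes to its cheapest open site; total = fixed + service.
{A, C}: P→A 5, Q→A 10, R→C 5, S→A 4, T→C 6. Service 30; fixed 6; total 36.
{A, B, C}: service 27 + fixed 10 = 37
{A, C, E}: service 25 + fixed 12 = 37
{A, B, C, D, E}: P→B 2, Q→E 5, R→C 5, S→A 4, T→D 5. Service 21; fixed 21; total 42.
No other subset beats 36.

Minimum total cost: 36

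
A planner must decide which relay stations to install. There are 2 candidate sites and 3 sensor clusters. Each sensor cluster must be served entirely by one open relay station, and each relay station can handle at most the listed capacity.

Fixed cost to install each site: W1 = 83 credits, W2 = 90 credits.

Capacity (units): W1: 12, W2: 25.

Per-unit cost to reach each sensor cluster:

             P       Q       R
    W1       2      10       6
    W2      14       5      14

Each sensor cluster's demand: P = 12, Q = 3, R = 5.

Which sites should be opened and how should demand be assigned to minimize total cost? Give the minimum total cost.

Open {W1, W2}: P→W1 2·12=24, Q→W2 5·3=15, R→W2 14·5=70.
Loads: W1 carries 12/12, W2 carries 8/25. Service 109; fixed 173; total 282.
Next best feasible plan costs 343.

Minimum total cost: 282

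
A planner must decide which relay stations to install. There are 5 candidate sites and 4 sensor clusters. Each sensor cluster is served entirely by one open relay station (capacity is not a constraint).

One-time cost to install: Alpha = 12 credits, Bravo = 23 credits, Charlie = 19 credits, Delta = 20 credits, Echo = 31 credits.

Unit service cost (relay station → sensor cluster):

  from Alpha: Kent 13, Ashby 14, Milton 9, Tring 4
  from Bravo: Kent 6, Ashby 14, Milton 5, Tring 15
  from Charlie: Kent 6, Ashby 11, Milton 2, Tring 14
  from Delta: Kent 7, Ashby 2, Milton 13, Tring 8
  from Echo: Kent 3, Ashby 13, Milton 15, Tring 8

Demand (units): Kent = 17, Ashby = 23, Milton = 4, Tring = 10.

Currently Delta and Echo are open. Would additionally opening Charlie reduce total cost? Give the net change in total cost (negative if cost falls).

Yes — net change −25 (cost falls by 25).

Current service cost with {Delta, Echo}: 229.
Adding Charlie: each sensor cluster re-picks its cheapest; new service cost 185, saving 44.
Extra fixed cost: 19. Net change = 19 − 44 = -25.
(Totals: 280 → 255.)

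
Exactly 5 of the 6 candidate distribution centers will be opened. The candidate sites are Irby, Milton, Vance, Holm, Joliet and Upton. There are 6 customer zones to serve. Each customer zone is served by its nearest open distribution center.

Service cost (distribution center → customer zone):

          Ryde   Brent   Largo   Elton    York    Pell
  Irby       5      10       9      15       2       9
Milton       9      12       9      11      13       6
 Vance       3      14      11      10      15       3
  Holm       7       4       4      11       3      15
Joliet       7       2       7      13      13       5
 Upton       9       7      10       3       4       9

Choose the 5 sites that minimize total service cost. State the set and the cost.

With exactly 5 open, each customer zone uses its cheapest among the chosen.
{Irby, Vance, Holm, Joliet, Upton}: Ryde→Vance 3, Brent→Joliet 2, Largo→Holm 4, Elton→Upton 3, York→Irby 2, Pell→Vance 3. Service cost 17.
{Milton, Vance, Holm, Joliet, Upton}: service cost 18
{Irby, Milton, Vance, Holm, Upton}: service cost 19
Among all 6 size-5 choices, {Irby, Vance, Holm, Joliet, Upton} is lowest.

Choose Irby, Vance, Holm, Joliet and Upton; total service cost 17.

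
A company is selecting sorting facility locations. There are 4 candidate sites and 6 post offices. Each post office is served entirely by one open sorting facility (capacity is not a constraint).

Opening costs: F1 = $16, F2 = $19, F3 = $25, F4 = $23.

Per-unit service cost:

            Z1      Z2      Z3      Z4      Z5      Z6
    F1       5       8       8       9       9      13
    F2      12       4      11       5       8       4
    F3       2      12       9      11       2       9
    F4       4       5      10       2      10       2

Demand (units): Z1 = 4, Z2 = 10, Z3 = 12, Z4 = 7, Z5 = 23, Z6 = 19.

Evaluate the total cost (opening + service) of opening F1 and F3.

Total cost: 505

Each post office is assigned to its cheapest site among the open ones.
{F1, F3}: Z1→F3 2·4=8, Z2→F1 8·10=80, Z3→F1 8·12=96, Z4→F1 9·7=63, Z5→F3 2·23=46, Z6→F3 9·19=171. Service 464; fixed 41; total 505.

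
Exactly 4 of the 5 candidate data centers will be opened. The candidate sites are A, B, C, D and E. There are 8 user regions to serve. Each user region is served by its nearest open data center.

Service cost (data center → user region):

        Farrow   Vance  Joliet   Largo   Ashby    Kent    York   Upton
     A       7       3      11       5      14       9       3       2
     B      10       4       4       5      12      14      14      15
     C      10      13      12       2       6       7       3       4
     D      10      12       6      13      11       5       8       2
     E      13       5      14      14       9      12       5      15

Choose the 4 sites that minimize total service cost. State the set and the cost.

With exactly 4 open, each user region uses its cheapest among the chosen.
{A, B, C, D}: Farrow→A 7, Vance→A 3, Joliet→B 4, Largo→C 2, Ashby→C 6, Kent→D 5, York→A 3, Upton→A 2. Service cost 32.
{A, B, C, E}: service cost 34
{A, C, D, E}: service cost 34
Among all 5 size-4 choices, {A, B, C, D} is lowest.

Choose A, B, C and D; total service cost 32.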